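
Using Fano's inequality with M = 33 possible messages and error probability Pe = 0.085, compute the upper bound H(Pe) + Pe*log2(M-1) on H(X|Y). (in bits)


H(Pe) = -Pe*log2(Pe) - (1-Pe)*log2(1-Pe) = -0.085*log2(0.085) - 0.915*log2(0.915) = 0.302293 + 0.117263 = 0.4196. Pe*log2(M-1) = 0.085*log2(32) = 0.425000. Bound = H(Pe) + Pe*log2(M-1) = 0.302293 + 0.117263 + 0.425000 = 0.8446

0.8446 bits


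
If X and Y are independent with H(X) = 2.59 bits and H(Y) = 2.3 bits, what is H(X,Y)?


For independent variables, H(X,Y) = H(X) + H(Y) = 2.59 + 2.3 = 4.89

4.89 bits


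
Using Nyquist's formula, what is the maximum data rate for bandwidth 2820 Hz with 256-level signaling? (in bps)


Rate = 2 * B * log2(M) = 2 * 2820 * 8.0 = 45120.0

45120.0 bps


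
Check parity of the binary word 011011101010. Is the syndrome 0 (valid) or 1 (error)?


Syndrome = XOR of all bits = 0 XOR 1 XOR 1 XOR 0 XOR 1 XOR 1 XOR 1 XOR 0 XOR 1 XOR 0 XOR 1 XOR 0 = 1

1


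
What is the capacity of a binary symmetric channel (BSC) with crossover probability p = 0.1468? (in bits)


H(p) = -p*log2(p) - (1-p)*log2(1-p) = -0.1468*log2(0.1468) - 0.8532*log2(0.8532) = 0.406354 + 0.195420 = 0.6018. C = 1 - H(p) = 1 - 0.6018 = 0.3982

0.3982 bits


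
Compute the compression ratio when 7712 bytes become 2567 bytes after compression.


Ratio = original / compressed = 7712 / 2567 = 3.0043

3.0043


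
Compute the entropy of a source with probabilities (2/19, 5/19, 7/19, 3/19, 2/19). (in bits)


H = -sum(p_i * log2(p_i)). Terms: -(2/19)*log2(2/19) = 0.341887; -(5/19)*log2(5/19) = 0.506842; -(7/19)*log2(7/19) = 0.530737; -(3/19)*log2(3/19) = 0.420468; -(2/19)*log2(2/19) = 0.341887. H = 0.341887 + 0.506842 + 0.530737 + 0.420468 + 0.341887 = 2.1418

2.1418 bits


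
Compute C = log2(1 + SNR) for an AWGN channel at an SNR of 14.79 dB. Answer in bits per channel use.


SNR_linear = 10^(14.79/10) = 30.1301; C = log2(1 + SNR_linear) = log2(1 + 30.1301) = 4.9602

4.9602 bits/channel use


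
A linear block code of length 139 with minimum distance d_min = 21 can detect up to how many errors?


Detection capability = d_min - 1 = 21 - 1 = 20

20 errors


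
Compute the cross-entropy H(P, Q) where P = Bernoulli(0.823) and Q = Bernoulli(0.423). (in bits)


H(P,Q) = -p*log2(q) - (1-p)*log2(1-q). -0.823*log2(0.423) = 1.021566; -0.177*log2(0.577) = 0.140424. H(P,Q) = 1.021566 + 0.140424 = 1.162

1.162 bits


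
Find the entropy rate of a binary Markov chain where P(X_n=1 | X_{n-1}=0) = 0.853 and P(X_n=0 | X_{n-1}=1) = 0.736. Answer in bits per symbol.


Stationary distribution: pi_0 = p10/(p01+p10) = 0.4632, pi_1 = 0.5368. Entropy rate H' = pi_0*H(p01) + pi_1*H(p10) = 0.4632*0.6023 + 0.5368*0.8327 = 0.726

0.726 bits/symbol


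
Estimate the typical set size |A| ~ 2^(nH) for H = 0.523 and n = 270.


log2|A_typical| = nH = 270 * 0.523 = 141.21, so |A_typical| ~ 2^141.21 = 3.224e+42

3.224e+42


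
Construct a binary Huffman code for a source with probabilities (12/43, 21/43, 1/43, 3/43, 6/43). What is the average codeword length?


Huffman construction (repeatedly merge the two least-probable nodes; each merge adds 1 bit to every symbol beneath it): 1/43 + 3/43 = 4/43; 4/43 + 6/43 = 10/43; 10/43 + 12/43 = 22/43; 21/43 + 22/43 = 1. Resulting codeword lengths (in the order the probabilities were given): (2, 1, 4, 4, 3). L_avg = sum(p_i * l_i) = 12/43*2 + 21/43*1 + 1/43*4 + 3/43*4 + 6/43*3 = 79/43 = 1.8372

1.8372 bits


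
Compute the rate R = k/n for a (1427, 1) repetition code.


Rate = k/n = 1/1427

1/1427


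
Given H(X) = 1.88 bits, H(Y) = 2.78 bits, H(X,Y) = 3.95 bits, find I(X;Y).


I(X;Y) = H(X) + H(Y) - H(X,Y) = 1.88 + 2.78 - 3.95 = 0.71

0.71 bits


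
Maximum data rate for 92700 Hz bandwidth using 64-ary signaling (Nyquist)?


Rate = 2 * B * log2(M) = 2 * 92700 * 6.0 = 1112400.0

1112400.0 bps


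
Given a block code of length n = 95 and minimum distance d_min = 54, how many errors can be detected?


Detection capability = d_min - 1 = 54 - 1 = 53

53 errors


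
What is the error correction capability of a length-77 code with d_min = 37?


Correction capability = floor((d-1)/2) = floor((37-1)/2) = 18

18 errors


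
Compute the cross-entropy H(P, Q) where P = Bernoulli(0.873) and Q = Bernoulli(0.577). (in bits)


H(P,Q) = -p*log2(q) - (1-p)*log2(1-q). -0.873*log2(0.577) = 0.692600; -0.127*log2(0.423) = 0.157641. H(P,Q) = 0.692600 + 0.157641 = 0.8502

0.8502 bits


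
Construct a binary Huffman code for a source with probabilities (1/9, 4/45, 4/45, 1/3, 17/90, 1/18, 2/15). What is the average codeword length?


Huffman construction (repeatedly merge the two least-probable nodes; each merge adds 1 bit to every symbol beneath it): 1/18 + 4/45 = 13/90; 4/45 + 1/9 = 1/5; 2/15 + 13/90 = 5/18; 17/90 + 1/5 = 7/18; 5/18 + 1/3 = 11/18; 7/18 + 11/18 = 1. Resulting codeword lengths (in the order the probabilities were given): (3, 4, 3, 2, 2, 4, 3). L_avg = sum(p_i * l_i) = 1/9*3 + 4/45*4 + 4/45*3 + 1/3*2 + 17/90*2 + 1/18*4 + 2/15*3 = 118/45 = 2.6222

2.6222 bits


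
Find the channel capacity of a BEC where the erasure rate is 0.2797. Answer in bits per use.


C = 1 - epsilon = 1 - 0.2797 = 0.7203

0.7203 bits


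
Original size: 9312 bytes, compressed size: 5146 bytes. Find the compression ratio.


Ratio = original / compressed = 9312 / 5146 = 1.8096

1.8096


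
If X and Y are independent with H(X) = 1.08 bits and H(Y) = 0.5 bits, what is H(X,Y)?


For independent variables, H(X,Y) = H(X) + H(Y) = 1.08 + 0.5 = 1.58

1.58 bits


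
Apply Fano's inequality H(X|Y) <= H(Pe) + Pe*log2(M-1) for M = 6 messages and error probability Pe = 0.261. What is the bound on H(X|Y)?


H(Pe) = -Pe*log2(Pe) - (1-Pe)*log2(1-Pe) = -0.261*log2(0.261) - 0.739*log2(0.739) = 0.505786 + 0.322465 = 0.8283. Pe*log2(M-1) = 0.261*log2(5) = 0.606023. Bound = H(Pe) + Pe*log2(M-1) = 0.505786 + 0.322465 + 0.606023 = 1.4343

1.4343 bits


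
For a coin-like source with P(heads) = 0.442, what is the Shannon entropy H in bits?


H = -p*log2(p) - (1-p)*log2(1-p). -0.442*log2(0.442) = 0.520624; -0.558*log2(0.558) = 0.469648. H = 0.520624 + 0.469648 = 0.9903

0.9903 bits


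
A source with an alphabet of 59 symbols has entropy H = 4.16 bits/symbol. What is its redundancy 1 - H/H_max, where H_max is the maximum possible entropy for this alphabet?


H_max = log2(K) = log2(59) = 5.8826 bits/symbol. Redundancy = 1 - H/H_max = 1 - 4.16/5.8826 = 1 - 0.7072 = 0.2928

0.2928


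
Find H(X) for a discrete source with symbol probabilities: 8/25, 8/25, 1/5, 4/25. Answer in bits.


H = -sum(p_i * log2(p_i)). Terms: -(8/25)*log2(8/25) = 0.526034; -(8/25)*log2(8/25) = 0.526034; -(1/5)*log2(1/5) = 0.464386; -(4/25)*log2(4/25) = 0.423017. H = 0.526034 + 0.526034 + 0.464386 + 0.423017 = 1.9395

1.9395 bits


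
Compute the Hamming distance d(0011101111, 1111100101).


Count differing positions: ^ ^ . . . . ^ . ^ . = 4 differences

4


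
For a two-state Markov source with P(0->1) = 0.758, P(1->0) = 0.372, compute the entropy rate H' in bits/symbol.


Stationary distribution: pi_0 = p10/(p01+p10) = 0.3292, pi_1 = 0.6708. Entropy rate H' = pi_0*H(p01) + pi_1*H(p10) = 0.3292*0.7984 + 0.6708*0.9522 = 0.9015

0.9015 bits/symbol


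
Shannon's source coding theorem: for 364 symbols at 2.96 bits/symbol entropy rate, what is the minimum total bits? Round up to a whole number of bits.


Minimum bits >= n * H = 364 * 2.96 = 1077.44, rounded up to a whole number of bits = 1078

1078 bits


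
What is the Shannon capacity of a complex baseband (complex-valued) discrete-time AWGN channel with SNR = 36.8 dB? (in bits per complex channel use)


SNR_linear = 10^(36.8/10) = 4786.3009; C = log2(1 + SNR_linear) = log2(1 + 4786.3009) = 12.225

12.225 bits/channel use


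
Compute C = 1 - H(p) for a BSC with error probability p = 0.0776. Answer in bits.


H(p) = -p*log2(p) - (1-p)*log2(1-p) = -0.0776*log2(0.0776) - 0.9224*log2(0.9224) = 0.286173 + 0.107492 = 0.3937. C = 1 - H(p) = 1 - 0.3937 = 0.6063

0.6063 bits


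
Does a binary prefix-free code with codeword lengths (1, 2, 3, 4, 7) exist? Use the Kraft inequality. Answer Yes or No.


Kraft sum = sum(2^(-l_i)) = 0.9453, need <= 1. Result: satisfied (a binary prefix-free code with these lengths exists)

Yes


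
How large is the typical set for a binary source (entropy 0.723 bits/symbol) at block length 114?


log2|A_typical| = nH = 114 * 0.723 = 82.422, so |A_typical| ~ 2^82.422 = 6.479e+24

6.479e+24


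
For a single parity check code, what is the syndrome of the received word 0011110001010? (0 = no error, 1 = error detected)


Syndrome = XOR of all bits = 0 XOR 0 XOR 1 XOR 1 XOR 1 XOR 1 XOR 0 XOR 0 XOR 0 XOR 1 XOR 0 XOR 1 XOR 0 = 0

0


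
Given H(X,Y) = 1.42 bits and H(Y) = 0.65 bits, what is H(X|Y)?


H(X|Y) = H(X,Y) - H(Y) = 1.42 - 0.65 = 0.77

0.77 bits


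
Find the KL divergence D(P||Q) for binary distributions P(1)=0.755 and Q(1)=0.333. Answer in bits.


KL = p*log2(p/q) + (1-p)*log2((1-p)/(1-q)) = 0.755*log2(0.755/0.333) + 0.245*log2(0.245/0.667) = 0.5376

0.5376 bits


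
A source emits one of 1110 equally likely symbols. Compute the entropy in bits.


H = log2(n) = log2(1110) = 10.1163

10.1163 bits


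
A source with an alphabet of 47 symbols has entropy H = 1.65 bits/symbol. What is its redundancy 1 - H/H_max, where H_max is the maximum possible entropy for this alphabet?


H_max = log2(K) = log2(47) = 5.5546 bits/symbol. Redundancy = 1 - H/H_max = 1 - 1.65/5.5546 = 1 - 0.2971 = 0.7029

0.7029


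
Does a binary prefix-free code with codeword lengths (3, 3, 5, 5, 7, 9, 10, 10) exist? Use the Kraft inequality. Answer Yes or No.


Kraft sum = sum(2^(-l_i)) = 0.3242, need <= 1. Result: satisfied (a binary prefix-free code with these lengths exists)

Yes


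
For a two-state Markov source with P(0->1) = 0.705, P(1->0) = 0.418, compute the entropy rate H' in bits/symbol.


Stationary distribution: pi_0 = p10/(p01+p10) = 0.3722, pi_1 = 0.6278. Entropy rate H' = pi_0*H(p01) + pi_1*H(p10) = 0.3722*0.8751 + 0.6278*0.9805 = 0.9413

0.9413 bits/symbol


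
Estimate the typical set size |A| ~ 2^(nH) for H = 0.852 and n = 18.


log2|A_typical| = nH = 18 * 0.852 = 15.336, so |A_typical| ~ 2^15.336 = 4.136e+04

4.136e+04


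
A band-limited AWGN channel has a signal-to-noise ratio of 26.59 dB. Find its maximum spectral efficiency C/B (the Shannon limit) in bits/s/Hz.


SNR_linear = 10^(26.59/10) = 456.0369; C/B = log2(1 + SNR_linear) = log2(1 + 456.0369) = 8.8362

8.8362 bits/s/Hz


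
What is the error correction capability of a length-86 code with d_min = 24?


Correction capability = floor((d-1)/2) = floor((24-1)/2) = 11

11 errors


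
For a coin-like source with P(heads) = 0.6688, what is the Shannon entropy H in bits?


H = -p*log2(p) - (1-p)*log2(1-p). -0.6688*log2(0.6688) = 0.388140; -0.3312*log2(0.3312) = 0.528007. H = 0.388140 + 0.528007 = 0.9161

0.9161 bits


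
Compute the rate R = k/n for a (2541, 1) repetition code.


Rate = k/n = 1/2541

1/2541


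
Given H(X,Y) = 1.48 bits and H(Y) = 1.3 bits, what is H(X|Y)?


H(X|Y) = H(X,Y) - H(Y) = 1.48 - 1.3 = 0.18

0.18 bits


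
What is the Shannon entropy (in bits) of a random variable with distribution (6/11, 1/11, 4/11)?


H = -sum(p_i * log2(p_i)). Terms: -(6/11)*log2(6/11) = 0.476983; -(1/11)*log2(1/11) = 0.314494; -(4/11)*log2(4/11) = 0.530702. H = 0.476983 + 0.314494 + 0.530702 = 1.3222

1.3222 bits


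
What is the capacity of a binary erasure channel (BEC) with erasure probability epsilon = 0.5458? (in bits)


C = 1 - epsilon = 1 - 0.5458 = 0.4542

0.4542 bits


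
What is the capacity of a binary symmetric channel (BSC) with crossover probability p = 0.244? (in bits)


H(p) = -p*log2(p) - (1-p)*log2(1-p) = -0.244*log2(0.244) - 0.756*log2(0.756) = 0.496551 + 0.305078 = 0.8016. C = 1 - H(p) = 1 - 0.8016 = 0.1984

0.1984 bits


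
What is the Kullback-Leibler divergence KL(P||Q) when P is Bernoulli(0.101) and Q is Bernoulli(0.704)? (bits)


KL = p*log2(p/q) + (1-p)*log2((1-p)/(1-q)) = 0.101*log2(0.101/0.704) + 0.899*log2(0.899/0.296) = 1.1579

1.1579 bits


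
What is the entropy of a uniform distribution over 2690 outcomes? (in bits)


H = log2(n) = log2(2690) = 11.3934

11.3934 bits


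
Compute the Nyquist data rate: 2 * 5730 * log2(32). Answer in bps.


Rate = 2 * B * log2(M) = 2 * 5730 * 5.0 = 57300.0

57300.0 bps


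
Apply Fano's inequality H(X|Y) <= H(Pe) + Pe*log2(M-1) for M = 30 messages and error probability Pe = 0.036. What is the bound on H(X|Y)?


H(Pe) = -Pe*log2(Pe) - (1-Pe)*log2(1-Pe) = -0.036*log2(0.036) - 0.964*log2(0.964) = 0.172651 + 0.050991 = 0.2236. Pe*log2(M-1) = 0.036*log2(29) = 0.174887. Bound = H(Pe) + Pe*log2(M-1) = 0.172651 + 0.050991 + 0.174887 = 0.3985

0.3985 bits


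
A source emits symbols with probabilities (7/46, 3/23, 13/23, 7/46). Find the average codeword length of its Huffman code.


Huffman construction (repeatedly merge the two least-probable nodes; each merge adds 1 bit to every symbol beneath it): 3/23 + 7/46 = 13/46; 7/46 + 13/46 = 10/23; 10/23 + 13/23 = 1. Resulting codeword lengths (in the order the probabilities were given): (3, 3, 1, 2). L_avg = sum(p_i * l_i) = 7/46*3 + 3/23*3 + 13/23*1 + 7/46*2 = 79/46 = 1.7174

1.7174 bits


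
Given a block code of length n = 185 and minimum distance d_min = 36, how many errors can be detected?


Detection capability = d_min - 1 = 36 - 1 = 35

35 errors


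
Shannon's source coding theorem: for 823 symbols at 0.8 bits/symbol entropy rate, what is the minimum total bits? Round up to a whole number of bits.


Minimum bits >= n * H = 823 * 0.8 = 658.4, rounded up to a whole number of bits = 659

659 bits


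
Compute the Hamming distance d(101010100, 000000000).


Count differing positions: ^ . ^ . ^ . ^ . . = 4 differences

4


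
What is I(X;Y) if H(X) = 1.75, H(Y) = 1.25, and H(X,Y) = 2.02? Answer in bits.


I(X;Y) = H(X) + H(Y) - H(X,Y) = 1.75 + 1.25 - 2.02 = 0.98

0.98 bits


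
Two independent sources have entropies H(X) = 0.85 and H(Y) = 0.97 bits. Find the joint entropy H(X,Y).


For independent variables, H(X,Y) = H(X) + H(Y) = 0.85 + 0.97 = 1.82

1.82 bits


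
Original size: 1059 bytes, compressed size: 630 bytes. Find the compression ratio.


Ratio = original / compressed = 1059 / 630 = 1.681

1.681


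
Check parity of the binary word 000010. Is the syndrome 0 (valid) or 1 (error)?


Syndrome = XOR of all bits = 0 XOR 0 XOR 0 XOR 0 XOR 1 XOR 0 = 1

1


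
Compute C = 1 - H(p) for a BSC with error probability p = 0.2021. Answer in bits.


H(p) = -p*log2(p) - (1-p)*log2(1-p) = -0.2021*log2(0.2021) - 0.7979*log2(0.7979) = 0.466216 + 0.259892 = 0.7261. C = 1 - H(p) = 1 - 0.7261 = 0.2739

0.2739 bits


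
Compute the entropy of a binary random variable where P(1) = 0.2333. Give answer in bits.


H = -p*log2(p) - (1-p)*log2(1-p). -0.2333*log2(0.2333) = 0.489870; -0.7667*log2(0.7667) = 0.293850. H = 0.489870 + 0.293850 = 0.7837

0.7837 bits


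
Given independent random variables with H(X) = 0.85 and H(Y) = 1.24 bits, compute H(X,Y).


For independent variables, H(X,Y) = H(X) + H(Y) = 0.85 + 1.24 = 2.09

2.09 bits


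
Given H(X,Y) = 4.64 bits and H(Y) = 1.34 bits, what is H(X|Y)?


H(X|Y) = H(X,Y) - H(Y) = 4.64 - 1.34 = 3.3

3.3 bits


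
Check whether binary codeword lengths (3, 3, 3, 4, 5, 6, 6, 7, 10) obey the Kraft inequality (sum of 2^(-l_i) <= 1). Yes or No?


Kraft sum = sum(2^(-l_i)) = 0.5088, need <= 1. Result: satisfied (a binary prefix-free code with these lengths exists)

Yes


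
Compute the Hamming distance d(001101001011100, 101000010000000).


Count differing positions: ^ . . ^ . ^ . ^ ^ . ^ ^ ^ . . = 8 differences

8


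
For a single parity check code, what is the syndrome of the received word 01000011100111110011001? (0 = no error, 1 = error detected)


Syndrome = XOR of all bits = 0 XOR 1 XOR 0 XOR 0 XOR 0 XOR 0 XOR 1 XOR 1 XOR 1 XOR 0 XOR 0 XOR 1 XOR 1 XOR 1 XOR 1 XOR 1 XOR 0 XOR 0 XOR 1 XOR 1 XOR 0 XOR 0 XOR 1 = 0

0


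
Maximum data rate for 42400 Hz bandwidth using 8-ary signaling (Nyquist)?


Rate = 2 * B * log2(M) = 2 * 42400 * 3.0 = 254400.0

254400.0 bps


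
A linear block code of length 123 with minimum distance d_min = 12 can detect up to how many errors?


Detection capability = d_min - 1 = 12 - 1 = 11

11 errors


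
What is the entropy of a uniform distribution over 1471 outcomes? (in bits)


H = log2(n) = log2(1471) = 10.5226

10.5226 bits


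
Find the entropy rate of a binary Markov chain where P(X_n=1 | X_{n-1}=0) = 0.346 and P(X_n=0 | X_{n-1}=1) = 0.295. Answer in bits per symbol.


Stationary distribution: pi_0 = p10/(p01+p10) = 0.4602, pi_1 = 0.5398. Entropy rate H' = pi_0*H(p01) + pi_1*H(p10) = 0.4602*0.9304 + 0.5398*0.8751 = 0.9006

0.9006 bits/symbol


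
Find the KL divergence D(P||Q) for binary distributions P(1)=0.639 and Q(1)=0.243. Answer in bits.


KL = p*log2(p/q) + (1-p)*log2((1-p)/(1-q)) = 0.639*log2(0.639/0.243) + 0.361*log2(0.361/0.757) = 0.5057

0.5057 bits


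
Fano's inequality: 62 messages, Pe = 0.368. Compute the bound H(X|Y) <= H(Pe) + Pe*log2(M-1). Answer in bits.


H(Pe) = -Pe*log2(Pe) - (1-Pe)*log2(1-Pe) = -0.368*log2(0.368) - 0.632*log2(0.632) = 0.530738 + 0.418386 = 0.9491. Pe*log2(M-1) = 0.368*log2(61) = 2.182511. Bound = H(Pe) + Pe*log2(M-1) = 0.530738 + 0.418386 + 2.182511 = 3.1316

3.1316 bits


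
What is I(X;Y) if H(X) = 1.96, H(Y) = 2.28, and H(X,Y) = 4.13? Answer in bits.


I(X;Y) = H(X) + H(Y) - H(X,Y) = 1.96 + 2.28 - 4.13 = 0.11

0.11 bits


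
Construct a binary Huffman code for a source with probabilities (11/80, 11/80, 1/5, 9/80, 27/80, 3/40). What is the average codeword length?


Huffman construction (repeatedly merge the two least-probable nodes; each merge adds 1 bit to every symbol beneath it): 3/40 + 9/80 = 3/16; 11/80 + 11/80 = 11/40; 3/16 + 1/5 = 31/80; 11/40 + 27/80 = 49/80; 31/80 + 49/80 = 1. Resulting codeword lengths (in the order the probabilities were given): (3, 3, 2, 3, 2, 3). L_avg = sum(p_i * l_i) = 11/80*3 + 11/80*3 + 1/5*2 + 9/80*3 + 27/80*2 + 3/40*3 = 197/80 = 2.4625

2.4625 bits


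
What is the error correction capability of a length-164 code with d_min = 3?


Correction capability = floor((d-1)/2) = floor((3-1)/2) = 1

1 errors


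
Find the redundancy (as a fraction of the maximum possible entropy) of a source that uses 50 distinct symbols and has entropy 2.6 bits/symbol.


H_max = log2(K) = log2(50) = 5.6439 bits/symbol. Redundancy = 1 - H/H_max = 1 - 2.6/5.6439 = 1 - 0.4607 = 0.5393

0.5393


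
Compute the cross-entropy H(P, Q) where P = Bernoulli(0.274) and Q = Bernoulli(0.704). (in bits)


H(P,Q) = -p*log2(q) - (1-p)*log2(1-q). -0.274*log2(0.704) = 0.138741; -0.726*log2(0.296) = 1.275096. H(P,Q) = 0.138741 + 1.275096 = 1.4138

1.4138 bits


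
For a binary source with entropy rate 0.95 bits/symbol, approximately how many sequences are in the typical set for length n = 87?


log2|A_typical| = nH = 87 * 0.95 = 82.65, so |A_typical| ~ 2^82.65 = 7.588e+24

7.588e+24


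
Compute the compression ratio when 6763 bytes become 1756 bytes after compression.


Ratio = original / compressed = 6763 / 1756 = 3.8514

3.8514


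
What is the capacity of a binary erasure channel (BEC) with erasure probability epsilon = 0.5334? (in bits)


C = 1 - epsilon = 1 - 0.5334 = 0.4666

0.4666 bits


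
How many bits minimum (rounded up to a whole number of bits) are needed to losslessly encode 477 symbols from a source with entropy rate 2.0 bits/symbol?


Minimum bits >= n * H = 477 * 2.0 = 954.0, rounded up to a whole number of bits = 954

954 bits


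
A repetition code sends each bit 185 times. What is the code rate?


Rate = k/n = 1/185

1/185


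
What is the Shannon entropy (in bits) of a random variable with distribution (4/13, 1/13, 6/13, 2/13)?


H = -sum(p_i * log2(p_i)). Terms: -(4/13)*log2(4/13) = 0.523212; -(1/13)*log2(1/13) = 0.284649; -(6/13)*log2(6/13) = 0.514836; -(2/13)*log2(2/13) = 0.415452. H = 0.523212 + 0.284649 + 0.514836 + 0.415452 = 1.7381

1.7381 bits


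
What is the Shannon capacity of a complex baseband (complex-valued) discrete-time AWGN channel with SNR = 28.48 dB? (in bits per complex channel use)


SNR_linear = 10^(28.48/10) = 704.6931; C = log2(1 + SNR_linear) = log2(1 + 704.6931) = 9.4629

9.4629 bits/channel use


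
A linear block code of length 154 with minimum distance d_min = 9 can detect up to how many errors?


Detection capability = d_min - 1 = 9 - 1 = 8

8 errors


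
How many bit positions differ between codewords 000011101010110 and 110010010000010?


Count differing positions: ^ ^ . . . ^ ^ ^ ^ . ^ . ^ . . = 8 differences

8


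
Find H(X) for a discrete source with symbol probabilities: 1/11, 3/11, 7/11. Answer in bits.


H = -sum(p_i * log2(p_i)). Terms: -(1/11)*log2(1/11) = 0.314494; -(3/11)*log2(3/11) = 0.511219; -(7/11)*log2(7/11) = 0.414958. H = 0.314494 + 0.511219 + 0.414958 = 1.2407

1.2407 bits


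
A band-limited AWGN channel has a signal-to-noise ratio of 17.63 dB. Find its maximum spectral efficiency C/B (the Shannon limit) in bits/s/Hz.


SNR_linear = 10^(17.63/10) = 57.9429; C/B = log2(1 + SNR_linear) = log2(1 + 57.9429) = 5.8812

5.8812 bits/s/Hz


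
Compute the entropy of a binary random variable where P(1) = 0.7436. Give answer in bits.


H = -p*log2(p) - (1-p)*log2(1-p). -0.7436*log2(0.7436) = 0.317816; -0.2564*log2(0.2564) = 0.503450. H = 0.317816 + 0.503450 = 0.8213

0.8213 bits


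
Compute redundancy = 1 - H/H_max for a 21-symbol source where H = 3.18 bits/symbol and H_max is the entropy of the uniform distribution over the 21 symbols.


H_max = log2(K) = log2(21) = 4.3923 bits/symbol. Redundancy = 1 - H/H_max = 1 - 3.18/4.3923 = 1 - 0.724 = 0.276

0.276


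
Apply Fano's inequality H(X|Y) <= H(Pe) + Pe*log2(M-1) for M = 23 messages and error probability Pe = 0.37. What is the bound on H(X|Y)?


H(Pe) = -Pe*log2(Pe) - (1-Pe)*log2(1-Pe) = -0.37*log2(0.37) - 0.63*log2(0.63) = 0.530729 + 0.419943 = 0.9507. Pe*log2(M-1) = 0.37*log2(22) = 1.649990. Bound = H(Pe) + Pe*log2(M-1) = 0.530729 + 0.419943 + 1.649990 = 2.6007

2.6007 bits


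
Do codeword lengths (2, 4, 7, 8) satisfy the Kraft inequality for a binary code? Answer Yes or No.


Kraft sum = sum(2^(-l_i)) = 0.3242, need <= 1. Result: satisfied (a binary prefix-free code with these lengths exists)

Yes


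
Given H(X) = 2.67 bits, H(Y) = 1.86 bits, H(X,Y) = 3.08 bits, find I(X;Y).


I(X;Y) = H(X) + H(Y) - H(X,Y) = 2.67 + 1.86 - 3.08 = 1.45

1.45 bits


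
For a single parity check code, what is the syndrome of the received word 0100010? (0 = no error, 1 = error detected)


Syndrome = XOR of all bits = 0 XOR 1 XOR 0 XOR 0 XOR 0 XOR 1 XOR 0 = 0

0


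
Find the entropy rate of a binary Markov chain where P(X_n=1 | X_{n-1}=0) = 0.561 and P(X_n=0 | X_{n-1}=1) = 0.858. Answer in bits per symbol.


Stationary distribution: pi_0 = p10/(p01+p10) = 0.6047, pi_1 = 0.3953. Entropy rate H' = pi_0*H(p01) + pi_1*H(p10) = 0.6047*0.9892 + 0.3953*0.5895 = 0.8312

0.8312 bits/symbol


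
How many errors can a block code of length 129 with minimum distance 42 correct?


Correction capability = floor((d-1)/2) = floor((42-1)/2) = 20

20 errors


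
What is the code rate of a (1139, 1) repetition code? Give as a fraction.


Rate = k/n = 1/1139

1/1139


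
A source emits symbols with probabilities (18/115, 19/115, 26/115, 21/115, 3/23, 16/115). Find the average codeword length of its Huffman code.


Huffman construction (repeatedly merge the two least-probable nodes; each merge adds 1 bit to every symbol beneath it): 3/23 + 16/115 = 31/115; 18/115 + 19/115 = 37/115; 21/115 + 26/115 = 47/115; 31/115 + 37/115 = 68/115; 47/115 + 68/115 = 1. Resulting codeword lengths (in the order the probabilities were given): (3, 3, 2, 2, 3, 3). L_avg = sum(p_i * l_i) = 18/115*3 + 19/115*3 + 26/115*2 + 21/115*2 + 3/23*3 + 16/115*3 = 298/115 = 2.5913

2.5913 bits


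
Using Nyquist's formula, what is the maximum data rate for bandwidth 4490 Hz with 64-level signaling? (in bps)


Rate = 2 * B * log2(M) = 2 * 4490 * 6.0 = 53880.0

53880.0 bps


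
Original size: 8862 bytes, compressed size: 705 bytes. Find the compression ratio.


Ratio = original / compressed = 8862 / 705 = 12.5702

12.5702


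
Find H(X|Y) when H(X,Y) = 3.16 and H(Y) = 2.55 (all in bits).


H(X|Y) = H(X,Y) - H(Y) = 3.16 - 2.55 = 0.61

0.61 bits


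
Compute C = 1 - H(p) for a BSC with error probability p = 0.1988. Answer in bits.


H(p) = -p*log2(p) - (1-p)*log2(1-p) = -0.1988*log2(0.1988) - 0.8012*log2(0.8012) = 0.463325 + 0.256196 = 0.7195. C = 1 - H(p) = 1 - 0.7195 = 0.2805

0.2805 bits


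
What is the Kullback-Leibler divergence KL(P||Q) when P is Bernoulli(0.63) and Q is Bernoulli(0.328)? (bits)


KL = p*log2(p/q) + (1-p)*log2((1-p)/(1-q)) = 0.63*log2(0.63/0.328) + 0.37*log2(0.37/0.672) = 0.2747

0.2747 bits


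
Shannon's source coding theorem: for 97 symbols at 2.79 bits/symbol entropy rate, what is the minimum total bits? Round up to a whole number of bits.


Minimum bits >= n * H = 97 * 2.79 = 270.63, rounded up to a whole number of bits = 271

271 bits


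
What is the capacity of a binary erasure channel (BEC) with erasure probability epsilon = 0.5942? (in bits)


C = 1 - epsilon = 1 - 0.5942 = 0.4058

0.4058 bits


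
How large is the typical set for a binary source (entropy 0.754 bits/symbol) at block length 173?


log2|A_typical| = nH = 173 * 0.754 = 130.442, so |A_typical| ~ 2^130.442 = 1.849e+39

1.849e+39


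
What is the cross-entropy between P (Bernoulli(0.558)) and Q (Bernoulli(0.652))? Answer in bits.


H(P,Q) = -p*log2(q) - (1-p)*log2(1-q). -0.558*log2(0.652) = 0.344317; -0.442*log2(0.348) = 0.673096. H(P,Q) = 0.344317 + 0.673096 = 1.0174

1.0174 bits


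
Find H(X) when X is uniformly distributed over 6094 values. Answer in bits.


H = log2(n) = log2(6094) = 12.5732

12.5732 bits


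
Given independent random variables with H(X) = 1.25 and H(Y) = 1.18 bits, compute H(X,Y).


For independent variables, H(X,Y) = H(X) + H(Y) = 1.25 + 1.18 = 2.43

2.43 bits


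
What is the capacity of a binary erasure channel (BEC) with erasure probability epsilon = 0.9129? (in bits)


C = 1 - epsilon = 1 - 0.9129 = 0.0871

0.0871 bits


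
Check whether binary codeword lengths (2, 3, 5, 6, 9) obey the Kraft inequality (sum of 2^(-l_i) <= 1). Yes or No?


Kraft sum = sum(2^(-l_i)) = 0.4238, need <= 1. Result: satisfied (a binary prefix-free code with these lengths exists)

Yes


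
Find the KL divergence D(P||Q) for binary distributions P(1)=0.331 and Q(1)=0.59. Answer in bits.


KL = p*log2(p/q) + (1-p)*log2((1-p)/(1-q)) = 0.331*log2(0.331/0.59) + 0.669*log2(0.669/0.41) = 0.1966

0.1966 bits


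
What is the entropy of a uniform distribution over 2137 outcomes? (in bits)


H = log2(n) = log2(2137) = 11.0614

11.0614 bits


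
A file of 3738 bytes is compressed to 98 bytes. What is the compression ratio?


Ratio = original / compressed = 3738 / 98 = 38.1429

38.1429


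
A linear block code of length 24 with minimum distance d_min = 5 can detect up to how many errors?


Detection capability = d_min - 1 = 5 - 1 = 4

4 errors


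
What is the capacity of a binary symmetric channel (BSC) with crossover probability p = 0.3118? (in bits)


H(p) = -p*log2(p) - (1-p)*log2(1-p) = -0.3118*log2(0.3118) - 0.6882*log2(0.6882) = 0.524232 + 0.371009 = 0.8952. C = 1 - H(p) = 1 - 0.8952 = 0.1048

0.1048 bits


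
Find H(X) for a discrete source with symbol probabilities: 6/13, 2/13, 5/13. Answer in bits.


H = -sum(p_i * log2(p_i)). Terms: -(6/13)*log2(6/13) = 0.514836; -(2/13)*log2(2/13) = 0.415452; -(5/13)*log2(5/13) = 0.530197. H = 0.514836 + 0.415452 + 0.530197 = 1.4605

1.4605 bits


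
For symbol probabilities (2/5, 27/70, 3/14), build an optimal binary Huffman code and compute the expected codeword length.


Huffman construction (repeatedly merge the two least-probable nodes; each merge adds 1 bit to every symbol beneath it): 3/14 + 27/70 = 3/5; 2/5 + 3/5 = 1. Resulting codeword lengths (in the order the probabilities were given): (1, 2, 2). L_avg = sum(p_i * l_i) = 2/5*1 + 27/70*2 + 3/14*2 = 8/5 = 1.6

1.6 bits


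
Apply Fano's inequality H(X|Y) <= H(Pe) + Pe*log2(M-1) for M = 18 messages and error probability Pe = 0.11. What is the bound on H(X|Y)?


H(Pe) = -Pe*log2(Pe) - (1-Pe)*log2(1-Pe) = -0.11*log2(0.11) - 0.89*log2(0.89) = 0.350287 + 0.149629 = 0.4999. Pe*log2(M-1) = 0.11*log2(17) = 0.449621. Bound = H(Pe) + Pe*log2(M-1) = 0.350287 + 0.149629 + 0.449621 = 0.9495

0.9495 bits


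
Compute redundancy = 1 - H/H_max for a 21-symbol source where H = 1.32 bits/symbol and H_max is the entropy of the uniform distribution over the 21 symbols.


H_max = log2(K) = log2(21) = 4.3923 bits/symbol. Redundancy = 1 - H/H_max = 1 - 1.32/4.3923 = 1 - 0.3005 = 0.6995

0.6995


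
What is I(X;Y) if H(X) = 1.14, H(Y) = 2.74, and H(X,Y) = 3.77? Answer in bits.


I(X;Y) = H(X) + H(Y) - H(X,Y) = 1.14 + 2.74 - 3.77 = 0.11

0.11 bits


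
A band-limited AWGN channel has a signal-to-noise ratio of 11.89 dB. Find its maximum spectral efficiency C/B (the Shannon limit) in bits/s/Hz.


SNR_linear = 10^(11.89/10) = 15.4525; C/B = log2(1 + SNR_linear) = log2(1 + 15.4525) = 4.0402

4.0402 bits/s/Hz


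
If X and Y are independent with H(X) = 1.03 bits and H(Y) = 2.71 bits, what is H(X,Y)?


For independent variables, H(X,Y) = H(X) + H(Y) = 1.03 + 2.71 = 3.74

3.74 bits


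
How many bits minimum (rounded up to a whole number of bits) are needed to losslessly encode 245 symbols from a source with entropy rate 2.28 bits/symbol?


Minimum bits >= n * H = 245 * 2.28 = 558.6, rounded up to a whole number of bits = 559

559 bits


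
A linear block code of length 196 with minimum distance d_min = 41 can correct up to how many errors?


Correction capability = floor((d-1)/2) = floor((41-1)/2) = 20

20 errors


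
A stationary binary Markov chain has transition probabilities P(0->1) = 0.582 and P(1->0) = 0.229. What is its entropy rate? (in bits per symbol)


Stationary distribution: pi_0 = p10/(p01+p10) = 0.2824, pi_1 = 0.7176. Entropy rate H' = pi_0*H(p01) + pi_1*H(p10) = 0.2824*0.9805 + 0.7176*0.7763 = 0.8339

0.8339 bits/symbol


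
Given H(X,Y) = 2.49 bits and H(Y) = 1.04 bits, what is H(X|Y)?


H(X|Y) = H(X,Y) - H(Y) = 2.49 - 1.04 = 1.45

1.45 bits


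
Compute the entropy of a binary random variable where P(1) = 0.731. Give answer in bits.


H = -p*log2(p) - (1-p)*log2(1-p). -0.731*log2(0.731) = 0.330453; -0.269*log2(0.269) = 0.509573. H = 0.330453 + 0.509573 = 0.84

0.84 bits


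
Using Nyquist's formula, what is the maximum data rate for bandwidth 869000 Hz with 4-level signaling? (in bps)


Rate = 2 * B * log2(M) = 2 * 869000 * 2.0 = 3476000.0

3476000.0 bps


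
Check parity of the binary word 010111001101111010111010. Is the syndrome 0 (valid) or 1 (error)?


Syndrome = XOR of all bits = 0 XOR 1 XOR 0 XOR 1 XOR 1 XOR 1 XOR 0 XOR 0 XOR 1 XOR 1 XOR 0 XOR 1 XOR 1 XOR 1 XOR 1 XOR 0 XOR 1 XOR 0 XOR 1 XOR 1 XOR 1 XOR 0 XOR 1 XOR 0 = 1

1


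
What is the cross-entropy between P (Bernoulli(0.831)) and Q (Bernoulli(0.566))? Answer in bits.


H(P,Q) = -p*log2(q) - (1-p)*log2(1-q). -0.831*log2(0.566) = 0.682356; -0.169*log2(0.434) = 0.203515. H(P,Q) = 0.682356 + 0.203515 = 0.8859

0.8859 bits


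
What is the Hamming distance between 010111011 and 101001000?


Count differing positions: ^ ^ ^ ^ ^ . . ^ ^ = 7 differences

7


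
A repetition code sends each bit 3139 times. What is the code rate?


Rate = k/n = 1/3139

1/3139


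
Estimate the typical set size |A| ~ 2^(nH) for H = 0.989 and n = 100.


log2|A_typical| = nH = 100 * 0.989 = 98.9, so |A_typical| ~ 2^98.9 = 5.914e+29

5.914e+29


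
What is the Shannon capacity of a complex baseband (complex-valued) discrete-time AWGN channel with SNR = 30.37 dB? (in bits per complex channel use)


SNR_linear = 10^(30.37/10) = 1088.9301; C = log2(1 + SNR_linear) = log2(1 + 1088.9301) = 10.09

10.09 bits/channel use


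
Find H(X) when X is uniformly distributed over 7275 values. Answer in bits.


H = log2(n) = log2(7275) = 12.8287

12.8287 bits


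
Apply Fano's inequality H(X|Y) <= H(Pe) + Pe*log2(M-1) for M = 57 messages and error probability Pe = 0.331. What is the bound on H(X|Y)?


H(Pe) = -Pe*log2(Pe) - (1-Pe)*log2(1-Pe) = -0.331*log2(0.331) - 0.669*log2(0.669) = 0.527977 + 0.387968 = 0.9159. Pe*log2(M-1) = 0.331*log2(56) = 1.922234. Bound = H(Pe) + Pe*log2(M-1) = 0.527977 + 0.387968 + 1.922234 = 2.8382

2.8382 bits


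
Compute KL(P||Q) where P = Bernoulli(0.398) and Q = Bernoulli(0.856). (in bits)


KL = p*log2(p/q) + (1-p)*log2((1-p)/(1-q)) = 0.398*log2(0.398/0.856) + 0.602*log2(0.602/0.144) = 0.8026

0.8026 bits


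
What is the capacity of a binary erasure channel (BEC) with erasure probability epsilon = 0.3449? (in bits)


C = 1 - epsilon = 1 - 0.3449 = 0.6551

0.6551 bits


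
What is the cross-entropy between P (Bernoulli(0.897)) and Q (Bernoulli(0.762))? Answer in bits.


H(P,Q) = -p*log2(q) - (1-p)*log2(1-q). -0.897*log2(0.762) = 0.351747; -0.103*log2(0.238) = 0.213310. H(P,Q) = 0.351747 + 0.213310 = 0.5651

0.5651 bits


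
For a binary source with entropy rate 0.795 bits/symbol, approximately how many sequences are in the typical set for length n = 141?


log2|A_typical| = nH = 141 * 0.795 = 112.095, so |A_typical| ~ 2^112.095 = 5.546e+33

5.546e+33


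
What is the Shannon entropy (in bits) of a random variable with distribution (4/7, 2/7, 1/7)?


H = -sum(p_i * log2(p_i)). Terms: -(4/7)*log2(4/7) = 0.461346; -(2/7)*log2(2/7) = 0.516387; -(1/7)*log2(1/7) = 0.401051. H = 0.461346 + 0.516387 + 0.401051 = 1.3788

1.3788 bits


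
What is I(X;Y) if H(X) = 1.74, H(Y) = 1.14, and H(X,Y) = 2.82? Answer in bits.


I(X;Y) = H(X) + H(Y) - H(X,Y) = 1.74 + 1.14 - 2.82 = 0.06

0.06 bits


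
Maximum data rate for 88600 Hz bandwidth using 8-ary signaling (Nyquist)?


Rate = 2 * B * log2(M) = 2 * 88600 * 3.0 = 531600.0

531600.0 bps


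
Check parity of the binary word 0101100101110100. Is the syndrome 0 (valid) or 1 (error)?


Syndrome = XOR of all bits = 0 XOR 1 XOR 0 XOR 1 XOR 1 XOR 0 XOR 0 XOR 1 XOR 0 XOR 1 XOR 1 XOR 1 XOR 0 XOR 1 XOR 0 XOR 0 = 0

0


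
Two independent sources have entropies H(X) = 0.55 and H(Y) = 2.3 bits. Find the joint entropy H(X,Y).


For independent variables, H(X,Y) = H(X) + H(Y) = 0.55 + 2.3 = 2.85

2.85 bits


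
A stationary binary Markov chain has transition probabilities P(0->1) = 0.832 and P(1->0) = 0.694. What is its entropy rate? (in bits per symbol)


Stationary distribution: pi_0 = p10/(p01+p10) = 0.4548, pi_1 = 0.5452. Entropy rate H' = pi_0*H(p01) + pi_1*H(p10) = 0.4548*0.6531 + 0.5452*0.8885 = 0.7814

0.7814 bits/symbol


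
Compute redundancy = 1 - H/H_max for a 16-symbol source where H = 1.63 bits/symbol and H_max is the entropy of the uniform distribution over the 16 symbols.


H_max = log2(K) = log2(16) = 4.0 bits/symbol. Redundancy = 1 - H/H_max = 1 - 1.63/4.0 = 1 - 0.4075 = 0.5925

0.5925


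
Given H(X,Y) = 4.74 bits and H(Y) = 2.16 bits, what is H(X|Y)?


H(X|Y) = H(X,Y) - H(Y) = 4.74 - 2.16 = 2.58

2.58 bits


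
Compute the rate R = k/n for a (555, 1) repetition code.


Rate = k/n = 1/555

1/555


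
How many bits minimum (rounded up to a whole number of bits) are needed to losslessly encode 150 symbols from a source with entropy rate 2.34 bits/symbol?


Minimum bits >= n * H = 150 * 2.34 = 351.0, rounded up to a whole number of bits = 351

351 bits


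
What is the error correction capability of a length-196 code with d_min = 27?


Correction capability = floor((d-1)/2) = floor((27-1)/2) = 13

13 errors


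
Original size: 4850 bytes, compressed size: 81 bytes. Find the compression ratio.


Ratio = original / compressed = 4850 / 81 = 59.8765

59.8765


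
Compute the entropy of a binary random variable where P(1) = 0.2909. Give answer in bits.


H = -p*log2(p) - (1-p)*log2(1-p). -0.2909*log2(0.2909) = 0.518211; -0.7091*log2(0.7091) = 0.351670. H = 0.518211 + 0.351670 = 0.8699

0.8699 bits


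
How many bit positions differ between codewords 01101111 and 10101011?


Count differing positions: ^ ^ . . . ^ . . = 3 differences

3


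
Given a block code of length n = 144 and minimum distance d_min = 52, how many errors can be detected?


Detection capability = d_min - 1 = 52 - 1 = 51

51 errors


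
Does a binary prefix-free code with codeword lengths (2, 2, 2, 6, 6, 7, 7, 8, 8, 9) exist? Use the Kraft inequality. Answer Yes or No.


Kraft sum = sum(2^(-l_i)) = 0.8066, need <= 1. Result: satisfied (a binary prefix-free code with these lengths exists)

Yes


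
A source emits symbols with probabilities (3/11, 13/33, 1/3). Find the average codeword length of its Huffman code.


Huffman construction (repeatedly merge the two least-probable nodes; each merge adds 1 bit to every symbol beneath it): 3/11 + 1/3 = 20/33; 13/33 + 20/33 = 1. Resulting codeword lengths (in the order the probabilities were given): (2, 1, 2). L_avg = sum(p_i * l_i) = 3/11*2 + 13/33*1 + 1/3*2 = 53/33 = 1.6061

1.6061 bits


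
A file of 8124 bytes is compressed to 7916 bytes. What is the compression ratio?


Ratio = original / compressed = 8124 / 7916 = 1.0263

1.0263


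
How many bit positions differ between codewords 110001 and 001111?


Count differing positions: ^ ^ ^ ^ ^ . = 5 differences

5


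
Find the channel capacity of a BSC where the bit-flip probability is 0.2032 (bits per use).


H(p) = -p*log2(p) - (1-p)*log2(1-p) = -0.2032*log2(0.2032) - 0.7968*log2(0.7968) = 0.467162 + 0.261120 = 0.7283. C = 1 - H(p) = 1 - 0.7283 = 0.2717

0.2717 bits


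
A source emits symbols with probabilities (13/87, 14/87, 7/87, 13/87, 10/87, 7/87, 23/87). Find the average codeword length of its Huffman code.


Huffman construction (repeatedly merge the two least-probable nodes; each merge adds 1 bit to every symbol beneath it): 7/87 + 7/87 = 14/87; 10/87 + 13/87 = 23/87; 13/87 + 14/87 = 9/29; 14/87 + 23/87 = 37/87; 23/87 + 9/29 = 50/87; 37/87 + 50/87 = 1. Resulting codeword lengths (in the order the probabilities were given): (3, 3, 3, 3, 3, 3, 2). L_avg = sum(p_i * l_i) = 13/87*3 + 14/87*3 + 7/87*3 + 13/87*3 + 10/87*3 + 7/87*3 + 23/87*2 = 238/87 = 2.7356

2.7356 bits


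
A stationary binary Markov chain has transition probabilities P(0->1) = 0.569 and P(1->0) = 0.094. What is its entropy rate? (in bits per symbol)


Stationary distribution: pi_0 = p10/(p01+p10) = 0.1418, pi_1 = 0.8582. Entropy rate H' = pi_0*H(p01) + pi_1*H(p10) = 0.1418*0.9862 + 0.8582*0.4497 = 0.5258

0.5258 bits/symbol


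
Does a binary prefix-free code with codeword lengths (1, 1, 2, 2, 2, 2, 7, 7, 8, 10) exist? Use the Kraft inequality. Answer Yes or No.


Kraft sum = sum(2^(-l_i)) = 2.0205, need <= 1. Result: violated (a binary prefix-free code with these lengths cannot exist)

No


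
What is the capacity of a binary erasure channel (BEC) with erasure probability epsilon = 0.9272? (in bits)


C = 1 - epsilon = 1 - 0.9272 = 0.0728

0.0728 bits


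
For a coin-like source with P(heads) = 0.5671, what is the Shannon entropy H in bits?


H = -p*log2(p) - (1-p)*log2(1-p). -0.5671*log2(0.5671) = 0.464072; -0.4329*log2(0.4329) = 0.522897. H = 0.464072 + 0.522897 = 0.987

0.987 bits
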